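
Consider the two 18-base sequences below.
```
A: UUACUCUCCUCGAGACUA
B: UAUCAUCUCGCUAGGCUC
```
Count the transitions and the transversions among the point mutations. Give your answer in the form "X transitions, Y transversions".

4 transitions, 6 transversions

Transitions (purine↔purine or pyrimidine↔pyrimidine): 6 C→U, 7 U→C, 8 C→U, 15 A→G.
Transversions (purine↔pyrimidine): 2 U→A, 3 A→U, 5 U→A, 10 U→G, 12 G→U, 18 A→C.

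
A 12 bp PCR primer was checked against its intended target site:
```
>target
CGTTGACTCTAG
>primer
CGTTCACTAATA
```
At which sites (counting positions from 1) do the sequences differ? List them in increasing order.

Differences at site 5 (G→C), site 9 (C→A), site 10 (T→A), site 11 (A→T), site 12 (G→A).

5, 9, 10, 11, 12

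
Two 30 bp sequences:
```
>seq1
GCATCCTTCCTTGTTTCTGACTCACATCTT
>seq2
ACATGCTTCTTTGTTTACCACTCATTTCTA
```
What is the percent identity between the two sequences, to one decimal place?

70.0%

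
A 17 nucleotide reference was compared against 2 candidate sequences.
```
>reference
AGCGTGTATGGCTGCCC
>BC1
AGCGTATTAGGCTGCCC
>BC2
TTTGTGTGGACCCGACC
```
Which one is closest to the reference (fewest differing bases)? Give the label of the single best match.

Hamming distances to reference — BC1: 3; BC2: 9.
Smallest is BC1 with 3 mismatches.

BC1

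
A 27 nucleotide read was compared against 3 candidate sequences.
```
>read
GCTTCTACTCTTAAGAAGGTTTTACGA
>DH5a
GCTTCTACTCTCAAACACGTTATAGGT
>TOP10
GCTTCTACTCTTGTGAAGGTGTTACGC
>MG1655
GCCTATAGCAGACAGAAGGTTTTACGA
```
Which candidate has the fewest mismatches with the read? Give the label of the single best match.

TOP10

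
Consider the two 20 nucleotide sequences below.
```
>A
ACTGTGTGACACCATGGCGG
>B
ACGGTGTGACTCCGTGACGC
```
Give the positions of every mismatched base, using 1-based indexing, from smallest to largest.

3, 11, 14, 17, 20

Differences at position 3 (T→G), position 11 (A→T), position 14 (A→G), position 17 (G→A), position 20 (G→C).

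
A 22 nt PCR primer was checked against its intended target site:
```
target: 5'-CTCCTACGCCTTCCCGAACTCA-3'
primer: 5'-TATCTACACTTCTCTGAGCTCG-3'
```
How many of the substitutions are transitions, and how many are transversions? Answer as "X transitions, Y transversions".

Mismatches (1-based):
site 1: C→T (pyrimidine→pyrimidine, transition)
site 2: T→A (pyrimidine→purine, transversion)
site 3: C→T (pyrimidine→pyrimidine, transition)
site 8: G→A (purine→purine, transition)
site 10: C→T (pyrimidine→pyrimidine, transition)
site 12: T→C (pyrimidine→pyrimidine, transition)
site 13: C→T (pyrimidine→pyrimidine, transition)
site 15: C→T (pyrimidine→pyrimidine, transition)
site 18: A→G (purine→purine, transition)
site 22: A→G (purine→purine, transition)

9 transitions, 1 transversion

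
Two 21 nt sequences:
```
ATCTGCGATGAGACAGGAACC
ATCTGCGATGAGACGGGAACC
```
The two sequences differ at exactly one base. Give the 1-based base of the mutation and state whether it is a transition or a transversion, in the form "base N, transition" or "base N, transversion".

base 15, transition

Base 15 changes A→G. A is a purine and G is a purine, so this is a transition.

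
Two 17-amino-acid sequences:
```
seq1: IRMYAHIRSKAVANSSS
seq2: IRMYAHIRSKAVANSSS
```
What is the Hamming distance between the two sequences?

0

No positions differ; the sequences are identical.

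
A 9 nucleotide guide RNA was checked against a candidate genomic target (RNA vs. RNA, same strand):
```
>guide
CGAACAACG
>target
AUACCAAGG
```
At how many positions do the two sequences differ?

Mismatches (1-based): position 1: C→A; position 2: G→U; position 4: A→C; position 8: C→G.

4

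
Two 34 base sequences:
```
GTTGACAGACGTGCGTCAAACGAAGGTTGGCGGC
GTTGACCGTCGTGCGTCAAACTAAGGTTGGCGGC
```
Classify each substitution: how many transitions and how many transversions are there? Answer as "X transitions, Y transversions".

Mismatches (1-based):
base 7: A→C (purine→pyrimidine, transversion)
base 9: A→T (purine→pyrimidine, transversion)
base 22: G→T (purine→pyrimidine, transversion)

0 transitions, 3 transversions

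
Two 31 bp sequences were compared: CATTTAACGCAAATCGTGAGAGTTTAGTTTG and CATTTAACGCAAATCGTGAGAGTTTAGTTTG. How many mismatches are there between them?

0

The two sequences are identical at every position.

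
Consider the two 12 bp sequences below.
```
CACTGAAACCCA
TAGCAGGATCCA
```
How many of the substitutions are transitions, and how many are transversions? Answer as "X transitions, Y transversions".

6 transitions, 1 transversion

Transitions (purine↔purine or pyrimidine↔pyrimidine): 1 C→T, 4 T→C, 5 G→A, 6 A→G, 7 A→G, 9 C→T.
Transversions (purine↔pyrimidine): 3 C→G.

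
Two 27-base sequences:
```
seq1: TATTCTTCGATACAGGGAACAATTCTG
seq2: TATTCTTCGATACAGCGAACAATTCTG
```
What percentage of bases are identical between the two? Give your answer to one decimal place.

1 position differs (16), so 26 of 27 match: 26/27 = 96.3%.

96.3%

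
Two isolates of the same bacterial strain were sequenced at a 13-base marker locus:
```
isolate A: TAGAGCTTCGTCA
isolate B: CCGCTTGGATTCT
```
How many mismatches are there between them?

The sequences differ at bases 1, 2, 4, 5, 6, 7, 8, 9, 10, 13 (1-based) — 10 in total.

10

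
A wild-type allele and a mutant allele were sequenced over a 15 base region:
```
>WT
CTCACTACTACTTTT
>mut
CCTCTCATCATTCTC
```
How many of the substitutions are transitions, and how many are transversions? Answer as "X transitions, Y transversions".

Mismatches (1-based):
site 2: T→C (pyrimidine→pyrimidine, transition)
site 3: C→T (pyrimidine→pyrimidine, transition)
site 4: A→C (purine→pyrimidine, transversion)
site 5: C→T (pyrimidine→pyrimidine, transition)
site 6: T→C (pyrimidine→pyrimidine, transition)
site 8: C→T (pyrimidine→pyrimidine, transition)
site 9: T→C (pyrimidine→pyrimidine, transition)
site 11: C→T (pyrimidine→pyrimidine, transition)
site 13: T→C (pyrimidine→pyrimidine, transition)
site 15: T→C (pyrimidine→pyrimidine, transition)

9 transitions, 1 transversion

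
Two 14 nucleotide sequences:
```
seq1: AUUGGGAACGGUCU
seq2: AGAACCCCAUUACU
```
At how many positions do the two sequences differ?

11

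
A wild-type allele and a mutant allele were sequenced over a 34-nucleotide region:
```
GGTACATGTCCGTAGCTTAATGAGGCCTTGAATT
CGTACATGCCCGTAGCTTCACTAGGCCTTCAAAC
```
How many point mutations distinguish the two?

Comparing position by position, 8 bases differ: 1 (G/C), 9 (T/C), 19 (A/C), 21 (T/C), 22 (G/T), 30 (G/C), 33 (T/A), 34 (T/C).

8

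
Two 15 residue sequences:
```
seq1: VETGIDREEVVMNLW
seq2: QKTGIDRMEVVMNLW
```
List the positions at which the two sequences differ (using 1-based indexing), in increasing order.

1, 2, 8

Differences at position 1 (V→Q), position 2 (E→K), position 8 (E→M).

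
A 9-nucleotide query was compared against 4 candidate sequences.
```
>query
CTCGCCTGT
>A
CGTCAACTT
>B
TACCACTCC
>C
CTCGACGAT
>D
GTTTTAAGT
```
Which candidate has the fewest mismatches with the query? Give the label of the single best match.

C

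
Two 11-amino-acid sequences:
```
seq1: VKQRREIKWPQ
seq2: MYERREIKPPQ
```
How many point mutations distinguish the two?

4

The sequences differ at residues 1, 2, 3, 9 (1-based) — 4 in total.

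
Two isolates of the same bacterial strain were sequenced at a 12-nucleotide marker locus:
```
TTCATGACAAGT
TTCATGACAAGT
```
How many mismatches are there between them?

0

No positions differ; the sequences are identical.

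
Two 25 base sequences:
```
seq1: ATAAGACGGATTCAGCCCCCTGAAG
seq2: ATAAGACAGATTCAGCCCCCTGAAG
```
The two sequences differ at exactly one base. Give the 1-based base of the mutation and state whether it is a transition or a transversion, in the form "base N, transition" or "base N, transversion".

Base 8 changes G→A. G is a purine and A is a purine, so this is a transition.

base 8, transition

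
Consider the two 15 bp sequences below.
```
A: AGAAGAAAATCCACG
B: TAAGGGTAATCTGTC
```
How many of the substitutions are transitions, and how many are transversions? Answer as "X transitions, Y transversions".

Transitions (purine↔purine or pyrimidine↔pyrimidine): 2 G→A, 4 A→G, 6 A→G, 12 C→T, 13 A→G, 14 C→T.
Transversions (purine↔pyrimidine): 1 A→T, 7 A→T, 15 G→C.

6 transitions, 3 transversions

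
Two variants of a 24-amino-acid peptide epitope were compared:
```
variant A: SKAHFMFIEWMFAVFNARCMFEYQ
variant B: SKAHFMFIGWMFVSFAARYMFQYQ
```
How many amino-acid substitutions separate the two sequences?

6

Comparing position by position, 6 residues differ: 9 (E/G), 13 (A/V), 14 (V/S), 16 (N/A), 19 (C/Y), 22 (E/Q).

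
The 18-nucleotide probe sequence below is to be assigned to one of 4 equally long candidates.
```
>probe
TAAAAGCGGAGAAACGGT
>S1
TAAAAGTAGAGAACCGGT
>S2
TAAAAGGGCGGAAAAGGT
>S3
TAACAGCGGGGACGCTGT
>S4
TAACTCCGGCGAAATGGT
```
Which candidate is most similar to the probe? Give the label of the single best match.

S1 differs at 3 bases; S2 differs at 4 bases; S3 differs at 5 bases; S4 differs at 5 bases. The closest is S1.

S1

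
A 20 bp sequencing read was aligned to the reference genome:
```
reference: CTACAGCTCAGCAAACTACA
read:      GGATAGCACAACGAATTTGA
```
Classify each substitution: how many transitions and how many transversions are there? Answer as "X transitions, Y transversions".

Transitions (purine↔purine or pyrimidine↔pyrimidine): 4 C→T, 11 G→A, 13 A→G, 16 C→T.
Transversions (purine↔pyrimidine): 1 C→G, 2 T→G, 8 T→A, 18 A→T, 19 C→G.

4 transitions, 5 transversions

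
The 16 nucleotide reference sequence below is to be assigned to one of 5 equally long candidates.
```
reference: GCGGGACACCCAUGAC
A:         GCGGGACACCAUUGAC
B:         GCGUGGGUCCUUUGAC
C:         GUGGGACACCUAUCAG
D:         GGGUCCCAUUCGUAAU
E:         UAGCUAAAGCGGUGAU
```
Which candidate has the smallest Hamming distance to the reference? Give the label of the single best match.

Hamming distances to reference — A: 2; B: 6; C: 4; D: 9; E: 9.
Smallest is A with 2 mismatches.

A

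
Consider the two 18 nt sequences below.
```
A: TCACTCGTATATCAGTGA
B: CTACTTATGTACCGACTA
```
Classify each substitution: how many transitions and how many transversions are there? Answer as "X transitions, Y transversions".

Transitions (purine↔purine or pyrimidine↔pyrimidine): 1 T→C, 2 C→T, 6 C→T, 7 G→A, 9 A→G, 12 T→C, 14 A→G, 15 G→A, 16 T→C.
Transversions (purine↔pyrimidine): 17 G→T.

9 transitions, 1 transversion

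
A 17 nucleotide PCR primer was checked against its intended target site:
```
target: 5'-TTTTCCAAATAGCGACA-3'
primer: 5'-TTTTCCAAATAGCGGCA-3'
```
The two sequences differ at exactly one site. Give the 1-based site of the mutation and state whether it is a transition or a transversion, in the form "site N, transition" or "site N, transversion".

site 15, transition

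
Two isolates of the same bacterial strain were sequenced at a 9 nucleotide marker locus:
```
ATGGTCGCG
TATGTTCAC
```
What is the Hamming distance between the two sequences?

7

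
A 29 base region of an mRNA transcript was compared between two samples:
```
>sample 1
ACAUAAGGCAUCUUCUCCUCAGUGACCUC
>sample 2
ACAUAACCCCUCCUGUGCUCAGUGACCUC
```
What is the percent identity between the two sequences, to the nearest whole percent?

6 positions differ (7, 8, 10, 13, 15, 17), so 23 of 29 match: 23/29 = 79.31%.

79%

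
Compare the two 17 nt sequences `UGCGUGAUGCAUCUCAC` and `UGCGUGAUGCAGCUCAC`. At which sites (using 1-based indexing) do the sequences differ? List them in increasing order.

12

Differences at site 12 (U→G).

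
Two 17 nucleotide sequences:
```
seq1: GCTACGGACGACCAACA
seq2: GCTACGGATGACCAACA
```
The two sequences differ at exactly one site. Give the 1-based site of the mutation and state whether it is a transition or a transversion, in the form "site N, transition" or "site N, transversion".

site 9, transition

Site 9 changes C→T. C is a pyrimidine and T is a pyrimidine, so this is a transition.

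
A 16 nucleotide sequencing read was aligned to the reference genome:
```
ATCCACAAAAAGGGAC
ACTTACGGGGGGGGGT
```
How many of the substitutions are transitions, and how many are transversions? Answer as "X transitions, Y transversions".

Transitions (purine↔purine or pyrimidine↔pyrimidine): 2 T→C, 3 C→T, 4 C→T, 7 A→G, 8 A→G, 9 A→G, 10 A→G, 11 A→G, 15 A→G, 16 C→T.
Transversions (purine↔pyrimidine): none.

10 transitions, 0 transversions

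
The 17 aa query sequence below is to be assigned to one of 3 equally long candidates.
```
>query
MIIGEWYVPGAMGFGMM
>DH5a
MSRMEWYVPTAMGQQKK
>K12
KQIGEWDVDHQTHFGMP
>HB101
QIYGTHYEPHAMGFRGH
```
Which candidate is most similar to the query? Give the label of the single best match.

DH5a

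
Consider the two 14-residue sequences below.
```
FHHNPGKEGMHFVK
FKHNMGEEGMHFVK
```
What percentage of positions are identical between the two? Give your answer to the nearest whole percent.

79%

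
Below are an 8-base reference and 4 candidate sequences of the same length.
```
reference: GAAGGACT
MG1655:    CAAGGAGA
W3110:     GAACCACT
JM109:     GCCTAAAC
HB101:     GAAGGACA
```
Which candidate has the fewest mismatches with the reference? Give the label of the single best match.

MG1655 differs at 3 bases; W3110 differs at 2 bases; JM109 differs at 6 bases; HB101 differs at 1 base. The closest is HB101.

HB101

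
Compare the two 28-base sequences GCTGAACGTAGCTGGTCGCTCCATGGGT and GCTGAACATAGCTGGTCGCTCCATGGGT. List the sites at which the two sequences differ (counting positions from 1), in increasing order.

8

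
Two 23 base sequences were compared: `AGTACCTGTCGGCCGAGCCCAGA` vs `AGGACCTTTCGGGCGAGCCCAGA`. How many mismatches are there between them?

Mismatches (1-based): site 3: T→G; site 8: G→T; site 13: C→G.

3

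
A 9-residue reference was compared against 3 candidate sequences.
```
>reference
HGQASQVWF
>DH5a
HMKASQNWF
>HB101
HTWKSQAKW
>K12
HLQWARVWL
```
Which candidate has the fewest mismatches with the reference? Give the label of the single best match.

DH5a differs at 3 positions; HB101 differs at 6 positions; K12 differs at 5 positions. The closest is DH5a.

DH5a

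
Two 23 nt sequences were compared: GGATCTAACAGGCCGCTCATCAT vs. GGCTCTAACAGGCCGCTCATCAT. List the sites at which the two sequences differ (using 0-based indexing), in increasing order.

2

Scanning 0-based: 2: A/C.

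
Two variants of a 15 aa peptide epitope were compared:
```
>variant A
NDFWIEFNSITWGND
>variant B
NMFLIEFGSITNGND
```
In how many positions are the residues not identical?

4

Comparing position by position, 4 positions differ: 2 (D/M), 4 (W/L), 8 (N/G), 12 (W/N).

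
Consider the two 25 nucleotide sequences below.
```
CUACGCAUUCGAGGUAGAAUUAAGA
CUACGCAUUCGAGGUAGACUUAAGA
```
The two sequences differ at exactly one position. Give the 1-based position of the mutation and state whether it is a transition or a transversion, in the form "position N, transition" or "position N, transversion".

Position 19 changes A→C. A is a purine and C is a pyrimidine, so this is a transversion.

position 19, transversion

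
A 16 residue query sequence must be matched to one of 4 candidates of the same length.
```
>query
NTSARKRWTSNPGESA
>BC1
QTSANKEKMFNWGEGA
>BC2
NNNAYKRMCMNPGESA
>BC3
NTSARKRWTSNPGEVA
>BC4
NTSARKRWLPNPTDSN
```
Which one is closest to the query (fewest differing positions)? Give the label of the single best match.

BC3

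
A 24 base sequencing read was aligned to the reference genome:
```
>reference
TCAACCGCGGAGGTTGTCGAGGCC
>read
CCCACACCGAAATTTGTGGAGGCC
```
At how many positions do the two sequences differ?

8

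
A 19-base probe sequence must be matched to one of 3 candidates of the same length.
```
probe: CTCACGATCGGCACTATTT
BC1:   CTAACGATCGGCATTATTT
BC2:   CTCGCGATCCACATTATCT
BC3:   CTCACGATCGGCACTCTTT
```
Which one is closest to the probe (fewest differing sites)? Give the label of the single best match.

BC3

Hamming distances to probe — BC1: 2; BC2: 5; BC3: 1.
Smallest is BC3 with 1 mismatch.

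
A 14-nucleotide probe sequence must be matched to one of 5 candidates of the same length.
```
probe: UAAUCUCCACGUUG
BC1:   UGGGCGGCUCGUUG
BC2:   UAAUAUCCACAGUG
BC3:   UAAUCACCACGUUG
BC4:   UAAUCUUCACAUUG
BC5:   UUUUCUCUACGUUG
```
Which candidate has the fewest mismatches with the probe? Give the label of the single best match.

BC3

Hamming distances to probe — BC1: 6; BC2: 3; BC3: 1; BC4: 2; BC5: 3.
Smallest is BC3 with 1 mismatch.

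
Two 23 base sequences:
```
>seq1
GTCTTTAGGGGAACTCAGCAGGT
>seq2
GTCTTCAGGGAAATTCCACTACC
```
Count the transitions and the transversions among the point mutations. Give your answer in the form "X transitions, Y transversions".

6 transitions, 3 transversions

Mismatches (1-based):
position 6: T→C (pyrimidine→pyrimidine, transition)
position 11: G→A (purine→purine, transition)
position 14: C→T (pyrimidine→pyrimidine, transition)
position 17: A→C (purine→pyrimidine, transversion)
position 18: G→A (purine→purine, transition)
position 20: A→T (purine→pyrimidine, transversion)
position 21: G→A (purine→purine, transition)
position 22: G→C (purine→pyrimidine, transversion)
position 23: T→C (pyrimidine→pyrimidine, transition)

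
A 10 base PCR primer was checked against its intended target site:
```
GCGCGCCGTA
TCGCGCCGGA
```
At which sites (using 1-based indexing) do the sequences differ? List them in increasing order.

1, 9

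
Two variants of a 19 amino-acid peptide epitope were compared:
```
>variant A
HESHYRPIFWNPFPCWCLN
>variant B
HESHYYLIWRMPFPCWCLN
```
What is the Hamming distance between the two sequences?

5

Comparing position by position, 5 positions differ: 6 (R/Y), 7 (P/L), 9 (F/W), 10 (W/R), 11 (N/M).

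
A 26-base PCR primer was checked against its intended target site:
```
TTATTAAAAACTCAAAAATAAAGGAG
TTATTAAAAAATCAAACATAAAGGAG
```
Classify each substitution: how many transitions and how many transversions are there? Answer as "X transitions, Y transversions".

0 transitions, 2 transversions

Transitions (purine↔purine or pyrimidine↔pyrimidine): none.
Transversions (purine↔pyrimidine): 11 C→A, 17 A→C.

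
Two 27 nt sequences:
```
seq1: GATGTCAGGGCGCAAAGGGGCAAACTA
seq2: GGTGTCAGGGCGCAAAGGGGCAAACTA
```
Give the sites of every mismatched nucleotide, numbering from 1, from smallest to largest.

Differences at site 2 (A→G).

2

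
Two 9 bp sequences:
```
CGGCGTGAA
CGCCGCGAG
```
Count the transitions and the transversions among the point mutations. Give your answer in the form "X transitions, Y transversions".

2 transitions, 1 transversion

Transitions (purine↔purine or pyrimidine↔pyrimidine): 6 T→C, 9 A→G.
Transversions (purine↔pyrimidine): 3 G→C.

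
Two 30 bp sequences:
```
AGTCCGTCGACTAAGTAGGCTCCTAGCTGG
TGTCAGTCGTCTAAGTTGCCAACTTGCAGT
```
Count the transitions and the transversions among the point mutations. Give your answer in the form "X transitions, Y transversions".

Mismatches (1-based):
base 1: A→T (purine→pyrimidine, transversion)
base 5: C→A (pyrimidine→purine, transversion)
base 10: A→T (purine→pyrimidine, transversion)
base 17: A→T (purine→pyrimidine, transversion)
base 19: G→C (purine→pyrimidine, transversion)
base 21: T→A (pyrimidine→purine, transversion)
base 22: C→A (pyrimidine→purine, transversion)
base 25: A→T (purine→pyrimidine, transversion)
base 28: T→A (pyrimidine→purine, transversion)
base 30: G→T (purine→pyrimidine, transversion)

0 transitions, 10 transversions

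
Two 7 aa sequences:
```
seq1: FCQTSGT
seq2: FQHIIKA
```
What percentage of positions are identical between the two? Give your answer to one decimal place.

Mismatches at positions 2, 3, 4, 5, 6, 7 (1-based): 6 of 7.
Identical positions: 1/7 = 14.29% → 14.3%.

14.3%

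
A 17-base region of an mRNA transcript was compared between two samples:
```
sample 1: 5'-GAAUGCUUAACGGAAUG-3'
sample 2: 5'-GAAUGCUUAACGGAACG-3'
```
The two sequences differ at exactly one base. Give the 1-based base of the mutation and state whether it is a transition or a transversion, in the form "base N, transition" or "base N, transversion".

Base 16 changes U→C. U is a pyrimidine and C is a pyrimidine, so this is a transition.

base 16, transition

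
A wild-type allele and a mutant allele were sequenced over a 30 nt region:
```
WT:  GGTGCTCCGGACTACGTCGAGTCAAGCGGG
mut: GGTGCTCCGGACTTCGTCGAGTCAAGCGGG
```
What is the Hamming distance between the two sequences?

1

Mismatches (1-based): site 14: A→T.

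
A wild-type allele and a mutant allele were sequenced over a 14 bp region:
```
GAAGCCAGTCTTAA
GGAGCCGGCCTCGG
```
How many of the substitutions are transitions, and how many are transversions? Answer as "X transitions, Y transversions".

Mismatches (1-based):
site 2: A→G (purine→purine, transition)
site 7: A→G (purine→purine, transition)
site 9: T→C (pyrimidine→pyrimidine, transition)
site 12: T→C (pyrimidine→pyrimidine, transition)
site 13: A→G (purine→purine, transition)
site 14: A→G (purine→purine, transition)

6 transitions, 0 transversions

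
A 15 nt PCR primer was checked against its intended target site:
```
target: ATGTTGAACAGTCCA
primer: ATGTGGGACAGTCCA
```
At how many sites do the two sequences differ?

Mismatches (1-based): site 5: T→G; site 7: A→G.

2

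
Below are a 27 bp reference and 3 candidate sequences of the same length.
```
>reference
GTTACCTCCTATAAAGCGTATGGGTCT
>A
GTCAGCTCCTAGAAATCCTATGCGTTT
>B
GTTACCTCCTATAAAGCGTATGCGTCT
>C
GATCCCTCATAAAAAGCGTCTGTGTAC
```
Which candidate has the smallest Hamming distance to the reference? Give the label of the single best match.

B

A differs at 7 sites; B differs at 1 site; C differs at 8 sites. The closest is B.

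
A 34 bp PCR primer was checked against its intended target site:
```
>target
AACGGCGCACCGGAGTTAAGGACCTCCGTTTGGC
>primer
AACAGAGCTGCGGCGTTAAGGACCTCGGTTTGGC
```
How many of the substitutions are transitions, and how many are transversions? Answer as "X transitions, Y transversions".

Transitions (purine↔purine or pyrimidine↔pyrimidine): 4 G→A.
Transversions (purine↔pyrimidine): 6 C→A, 9 A→T, 10 C→G, 14 A→C, 27 C→G.

1 transition, 5 transversions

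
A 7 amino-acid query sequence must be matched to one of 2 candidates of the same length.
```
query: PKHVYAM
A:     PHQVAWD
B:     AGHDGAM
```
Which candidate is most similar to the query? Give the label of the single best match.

B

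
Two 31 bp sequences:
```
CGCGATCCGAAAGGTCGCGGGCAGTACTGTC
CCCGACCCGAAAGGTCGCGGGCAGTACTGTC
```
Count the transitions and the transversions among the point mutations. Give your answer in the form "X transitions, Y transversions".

Transitions (purine↔purine or pyrimidine↔pyrimidine): 6 T→C.
Transversions (purine↔pyrimidine): 2 G→C.

1 transition, 1 transversion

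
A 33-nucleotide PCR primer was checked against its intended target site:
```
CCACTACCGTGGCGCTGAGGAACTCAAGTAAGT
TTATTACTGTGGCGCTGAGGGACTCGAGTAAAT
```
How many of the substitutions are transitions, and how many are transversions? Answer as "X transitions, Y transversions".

Transitions (purine↔purine or pyrimidine↔pyrimidine): 1 C→T, 2 C→T, 4 C→T, 8 C→T, 21 A→G, 26 A→G, 32 G→A.
Transversions (purine↔pyrimidine): none.

7 transitions, 0 transversions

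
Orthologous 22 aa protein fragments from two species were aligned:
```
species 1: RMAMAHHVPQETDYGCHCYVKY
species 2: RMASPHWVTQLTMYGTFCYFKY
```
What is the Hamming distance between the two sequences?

9

The sequences differ at positions 4, 5, 7, 9, 11, 13, 16, 17, 20 (1-based) — 9 in total.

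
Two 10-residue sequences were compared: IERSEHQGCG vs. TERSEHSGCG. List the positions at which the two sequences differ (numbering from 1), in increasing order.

Differences at position 1 (I→T), position 7 (Q→S).

1, 7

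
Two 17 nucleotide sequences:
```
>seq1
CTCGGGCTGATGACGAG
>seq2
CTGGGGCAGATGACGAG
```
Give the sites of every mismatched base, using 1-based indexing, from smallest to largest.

Differences at site 3 (C→G), site 8 (T→A).

3, 8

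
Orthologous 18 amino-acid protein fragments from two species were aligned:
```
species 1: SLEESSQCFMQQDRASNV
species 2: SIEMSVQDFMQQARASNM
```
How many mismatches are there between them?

Mismatches (1-based): residue 2: L→I; residue 4: E→M; residue 6: S→V; residue 8: C→D; residue 13: D→A; residue 18: V→M.

6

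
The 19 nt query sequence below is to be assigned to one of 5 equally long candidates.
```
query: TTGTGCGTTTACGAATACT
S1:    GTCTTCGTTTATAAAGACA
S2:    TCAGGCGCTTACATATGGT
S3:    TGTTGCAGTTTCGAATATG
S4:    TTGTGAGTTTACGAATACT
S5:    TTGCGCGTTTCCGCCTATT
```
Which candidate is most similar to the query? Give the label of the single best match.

Hamming distances to query — S1: 7; S2: 8; S3: 7; S4: 1; S5: 5.
Smallest is S4 with 1 mismatch.

S4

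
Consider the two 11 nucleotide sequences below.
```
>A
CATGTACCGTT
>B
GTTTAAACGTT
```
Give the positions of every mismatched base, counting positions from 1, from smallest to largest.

Differences at position 1 (C→G), position 2 (A→T), position 4 (G→T), position 5 (T→A), position 7 (C→A).

1, 2, 4, 5, 7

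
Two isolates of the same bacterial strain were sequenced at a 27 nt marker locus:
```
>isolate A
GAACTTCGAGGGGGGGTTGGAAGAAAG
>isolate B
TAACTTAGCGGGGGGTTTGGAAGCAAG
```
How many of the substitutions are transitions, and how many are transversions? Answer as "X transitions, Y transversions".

0 transitions, 5 transversions

Transitions (purine↔purine or pyrimidine↔pyrimidine): none.
Transversions (purine↔pyrimidine): 1 G→T, 7 C→A, 9 A→C, 16 G→T, 24 A→C.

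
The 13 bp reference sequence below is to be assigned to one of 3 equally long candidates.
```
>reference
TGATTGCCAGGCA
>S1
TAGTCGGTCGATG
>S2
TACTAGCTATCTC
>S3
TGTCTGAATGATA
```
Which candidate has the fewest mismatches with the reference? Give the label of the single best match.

S1 differs at 9 sites; S2 differs at 8 sites; S3 differs at 7 sites. The closest is S3.

S3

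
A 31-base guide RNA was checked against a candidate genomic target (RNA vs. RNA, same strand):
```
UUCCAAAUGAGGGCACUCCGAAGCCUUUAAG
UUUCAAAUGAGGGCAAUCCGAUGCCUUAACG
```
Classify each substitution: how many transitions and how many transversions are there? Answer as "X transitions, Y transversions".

1 transition, 4 transversions

Transitions (purine↔purine or pyrimidine↔pyrimidine): 3 C→U.
Transversions (purine↔pyrimidine): 16 C→A, 22 A→U, 28 U→A, 30 A→C.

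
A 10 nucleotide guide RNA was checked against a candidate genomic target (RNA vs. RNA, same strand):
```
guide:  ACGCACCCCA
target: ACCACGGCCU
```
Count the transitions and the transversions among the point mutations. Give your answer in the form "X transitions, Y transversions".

0 transitions, 6 transversions

Transitions (purine↔purine or pyrimidine↔pyrimidine): none.
Transversions (purine↔pyrimidine): 3 G→C, 4 C→A, 5 A→C, 6 C→G, 7 C→G, 10 A→U.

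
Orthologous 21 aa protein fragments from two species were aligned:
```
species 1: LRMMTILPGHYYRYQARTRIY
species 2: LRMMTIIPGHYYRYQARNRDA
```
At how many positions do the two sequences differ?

The sequences differ at positions 7, 18, 20, 21 (1-based) — 4 in total.

4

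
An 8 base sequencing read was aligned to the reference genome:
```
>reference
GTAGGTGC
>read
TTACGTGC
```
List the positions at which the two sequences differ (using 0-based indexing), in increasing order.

Scanning 0-based: 0: G/T; 3: G/C.

0, 3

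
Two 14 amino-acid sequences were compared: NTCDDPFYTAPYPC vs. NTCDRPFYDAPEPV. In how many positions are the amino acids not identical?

Mismatches (1-based): position 5: D→R; position 9: T→D; position 12: Y→E; position 14: C→V.

4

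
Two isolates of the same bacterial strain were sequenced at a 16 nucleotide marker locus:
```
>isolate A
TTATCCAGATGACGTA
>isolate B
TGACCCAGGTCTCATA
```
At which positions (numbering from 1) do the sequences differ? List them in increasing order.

Differences at position 2 (T→G), position 4 (T→C), position 9 (A→G), position 11 (G→C), position 12 (A→T), position 14 (G→A).

2, 4, 9, 11, 12, 14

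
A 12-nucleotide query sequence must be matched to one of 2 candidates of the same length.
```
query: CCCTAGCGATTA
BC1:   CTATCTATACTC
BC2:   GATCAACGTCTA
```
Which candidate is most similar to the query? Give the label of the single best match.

Hamming distances to query — BC1: 8; BC2: 7.
Smallest is BC2 with 7 mismatches.

BC2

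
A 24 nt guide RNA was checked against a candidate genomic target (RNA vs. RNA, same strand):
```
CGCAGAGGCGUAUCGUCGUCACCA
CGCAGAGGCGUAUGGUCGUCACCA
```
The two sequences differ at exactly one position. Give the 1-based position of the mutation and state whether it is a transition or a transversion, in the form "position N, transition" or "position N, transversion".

The sequences differ only at position 14: C→G (pyrimidine→purine), a transversion.

position 14, transversion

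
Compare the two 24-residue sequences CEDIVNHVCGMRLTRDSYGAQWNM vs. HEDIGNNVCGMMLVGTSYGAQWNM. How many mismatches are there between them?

The sequences differ at residues 1, 5, 7, 12, 14, 15, 16 (1-based) — 7 in total.

7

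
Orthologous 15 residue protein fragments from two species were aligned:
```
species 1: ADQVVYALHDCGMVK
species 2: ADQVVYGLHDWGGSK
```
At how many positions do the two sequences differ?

Comparing position by position, 4 positions differ: 7 (A/G), 11 (C/W), 13 (M/G), 14 (V/S).

4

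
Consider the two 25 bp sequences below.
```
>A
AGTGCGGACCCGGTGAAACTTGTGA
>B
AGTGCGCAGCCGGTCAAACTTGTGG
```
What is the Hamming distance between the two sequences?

4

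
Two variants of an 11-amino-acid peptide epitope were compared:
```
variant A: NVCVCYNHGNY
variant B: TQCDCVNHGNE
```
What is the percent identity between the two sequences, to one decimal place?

Mismatches at positions 1, 2, 4, 6, 11 (1-based): 5 of 11.
Identical positions: 6/11 = 54.55% → 54.5%.

54.5%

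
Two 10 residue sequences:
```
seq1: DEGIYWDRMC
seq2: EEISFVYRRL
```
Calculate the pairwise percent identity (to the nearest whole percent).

Mismatches at positions 1, 3, 4, 5, 6, 7, 9, 10 (1-based): 8 of 10.
Identical positions: 2/10 = 20% → 20%.

20%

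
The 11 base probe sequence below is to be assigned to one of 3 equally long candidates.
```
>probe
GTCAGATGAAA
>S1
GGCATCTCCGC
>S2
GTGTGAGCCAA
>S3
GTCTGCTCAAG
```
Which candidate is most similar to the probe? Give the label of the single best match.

S3

S1 differs at 7 sites; S2 differs at 5 sites; S3 differs at 4 sites. The closest is S3.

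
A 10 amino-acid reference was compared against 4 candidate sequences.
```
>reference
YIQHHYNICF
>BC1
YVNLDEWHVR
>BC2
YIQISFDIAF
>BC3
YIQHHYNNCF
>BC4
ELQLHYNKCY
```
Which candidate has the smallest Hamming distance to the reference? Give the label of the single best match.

BC1 differs at 9 positions; BC2 differs at 5 positions; BC3 differs at 1 position; BC4 differs at 5 positions. The closest is BC3.

BC3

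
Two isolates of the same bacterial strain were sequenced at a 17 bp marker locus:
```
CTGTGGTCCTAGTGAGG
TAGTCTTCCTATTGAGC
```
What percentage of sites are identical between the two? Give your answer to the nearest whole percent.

Mismatches at positions 1, 2, 5, 6, 12, 17 (1-based): 6 of 17.
Identical positions: 11/17 = 64.71% → 65%.

65%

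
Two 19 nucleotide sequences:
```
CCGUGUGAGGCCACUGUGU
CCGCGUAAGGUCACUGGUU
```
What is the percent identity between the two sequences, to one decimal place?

73.7%

5 positions differ (4, 7, 11, 17, 18), so 14 of 19 match: 14/19 = 73.68%.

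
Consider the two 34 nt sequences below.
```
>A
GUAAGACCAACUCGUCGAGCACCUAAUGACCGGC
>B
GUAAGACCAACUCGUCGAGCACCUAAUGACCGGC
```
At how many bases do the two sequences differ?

0

The two sequences are identical at every position.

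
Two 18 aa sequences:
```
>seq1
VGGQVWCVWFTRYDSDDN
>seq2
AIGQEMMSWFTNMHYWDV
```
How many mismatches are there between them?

The sequences differ at positions 1, 2, 5, 6, 7, 8, 12, 13, 14, 15, 16, 18 (1-based) — 12 in total.

12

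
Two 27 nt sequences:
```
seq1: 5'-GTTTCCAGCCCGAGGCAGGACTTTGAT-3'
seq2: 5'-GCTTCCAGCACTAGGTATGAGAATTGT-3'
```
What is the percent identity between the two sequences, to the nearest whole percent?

10 positions differ (2, 10, 12, 16, 18, 21, 22, 23, 25, 26), so 17 of 27 match: 17/27 = 62.96%.

63%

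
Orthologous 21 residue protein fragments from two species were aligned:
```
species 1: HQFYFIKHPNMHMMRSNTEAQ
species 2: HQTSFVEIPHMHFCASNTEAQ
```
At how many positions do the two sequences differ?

9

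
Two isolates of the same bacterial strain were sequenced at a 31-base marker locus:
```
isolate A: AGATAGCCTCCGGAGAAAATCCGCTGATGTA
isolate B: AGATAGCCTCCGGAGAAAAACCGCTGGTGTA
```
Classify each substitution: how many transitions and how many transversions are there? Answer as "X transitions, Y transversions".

1 transition, 1 transversion

Transitions (purine↔purine or pyrimidine↔pyrimidine): 27 A→G.
Transversions (purine↔pyrimidine): 20 T→A.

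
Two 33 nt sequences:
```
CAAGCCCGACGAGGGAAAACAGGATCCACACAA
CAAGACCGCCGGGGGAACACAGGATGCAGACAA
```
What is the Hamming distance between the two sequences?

The sequences differ at sites 5, 9, 12, 18, 26, 29 (1-based) — 6 in total.

6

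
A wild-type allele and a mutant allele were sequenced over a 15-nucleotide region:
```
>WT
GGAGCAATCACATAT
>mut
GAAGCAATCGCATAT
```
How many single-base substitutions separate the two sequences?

2

The sequences differ at bases 2, 10 (1-based) — 2 in total.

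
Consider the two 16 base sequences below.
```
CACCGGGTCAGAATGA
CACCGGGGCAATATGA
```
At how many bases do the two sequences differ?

3

Comparing position by position, 3 bases differ: 8 (T/G), 11 (G/A), 12 (A/T).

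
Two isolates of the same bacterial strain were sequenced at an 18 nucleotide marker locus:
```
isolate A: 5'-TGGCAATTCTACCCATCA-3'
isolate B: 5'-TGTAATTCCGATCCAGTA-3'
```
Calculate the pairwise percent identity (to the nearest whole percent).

8 positions differ (3, 4, 6, 8, 10, 12, 16, 17), so 10 of 18 match: 10/18 = 55.56%.

56%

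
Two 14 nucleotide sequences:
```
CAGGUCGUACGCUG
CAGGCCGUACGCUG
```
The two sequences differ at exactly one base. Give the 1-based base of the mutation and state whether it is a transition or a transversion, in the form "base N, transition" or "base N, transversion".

base 5, transition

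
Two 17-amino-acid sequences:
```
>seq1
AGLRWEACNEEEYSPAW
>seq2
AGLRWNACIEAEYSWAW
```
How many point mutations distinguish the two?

Mismatches (1-based): position 6: E→N; position 9: N→I; position 11: E→A; position 15: P→W.

4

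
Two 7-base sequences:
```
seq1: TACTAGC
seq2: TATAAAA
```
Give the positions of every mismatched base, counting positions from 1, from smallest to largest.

3, 4, 6, 7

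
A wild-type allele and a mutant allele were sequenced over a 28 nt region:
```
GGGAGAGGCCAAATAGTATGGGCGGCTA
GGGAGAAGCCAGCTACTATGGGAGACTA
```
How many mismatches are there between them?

6

The sequences differ at positions 7, 12, 13, 16, 23, 25 (1-based) — 6 in total.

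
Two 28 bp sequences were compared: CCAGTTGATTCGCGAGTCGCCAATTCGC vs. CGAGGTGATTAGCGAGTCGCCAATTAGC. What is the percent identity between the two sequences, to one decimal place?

85.7%

Mismatches at positions 2, 5, 11, 26 (1-based): 4 of 28.
Identical positions: 24/28 = 85.71% → 85.7%.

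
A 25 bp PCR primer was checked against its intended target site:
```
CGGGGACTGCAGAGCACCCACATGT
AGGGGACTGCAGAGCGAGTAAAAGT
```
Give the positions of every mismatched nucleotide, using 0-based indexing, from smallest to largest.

0, 15, 16, 17, 18, 20, 22

Differences at position 0 (C→A), position 15 (A→G), position 16 (C→A), position 17 (C→G), position 18 (C→T), position 20 (C→A), position 22 (T→A).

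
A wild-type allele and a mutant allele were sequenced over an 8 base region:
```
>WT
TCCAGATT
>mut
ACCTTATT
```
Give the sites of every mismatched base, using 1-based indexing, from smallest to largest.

Differences at site 1 (T→A), site 4 (A→T), site 5 (G→T).

1, 4, 5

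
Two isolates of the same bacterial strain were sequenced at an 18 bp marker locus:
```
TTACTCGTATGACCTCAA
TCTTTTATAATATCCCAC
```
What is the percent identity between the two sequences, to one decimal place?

10 positions differ (2, 3, 4, 6, 7, 10, 11, 13, 15, 18), so 8 of 18 match: 8/18 = 44.44%.

44.4%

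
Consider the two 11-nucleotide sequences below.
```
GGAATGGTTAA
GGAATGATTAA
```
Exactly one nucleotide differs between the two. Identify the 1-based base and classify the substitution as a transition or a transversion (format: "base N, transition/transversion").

The sequences differ only at base 7: G→A (purine→purine), a transition.

base 7, transition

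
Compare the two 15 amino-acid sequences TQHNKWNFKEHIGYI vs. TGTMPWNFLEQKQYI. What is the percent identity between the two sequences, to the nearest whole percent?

47%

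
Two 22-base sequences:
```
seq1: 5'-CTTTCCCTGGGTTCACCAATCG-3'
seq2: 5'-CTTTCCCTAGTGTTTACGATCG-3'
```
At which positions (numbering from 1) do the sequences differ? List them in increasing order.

Scanning 1-based: 9: G/A; 11: G/T; 12: T/G; 14: C/T; 15: A/T; 16: C/A; 18: A/G.

9, 11, 12, 14, 15, 16, 18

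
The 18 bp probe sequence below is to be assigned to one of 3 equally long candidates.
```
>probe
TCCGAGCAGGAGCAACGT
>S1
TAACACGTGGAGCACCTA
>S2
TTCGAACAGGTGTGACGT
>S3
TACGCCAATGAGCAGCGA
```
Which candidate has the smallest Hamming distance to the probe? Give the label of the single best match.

S2

Hamming distances to probe — S1: 9; S2: 5; S3: 7.
Smallest is S2 with 5 mismatches.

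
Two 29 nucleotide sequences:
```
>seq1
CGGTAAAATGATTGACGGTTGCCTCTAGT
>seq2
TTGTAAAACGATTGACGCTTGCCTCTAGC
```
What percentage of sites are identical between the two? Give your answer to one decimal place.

82.8%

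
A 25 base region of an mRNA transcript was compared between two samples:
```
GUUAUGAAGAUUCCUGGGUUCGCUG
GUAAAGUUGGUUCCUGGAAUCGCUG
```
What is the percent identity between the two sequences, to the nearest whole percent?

Mismatches at positions 3, 5, 7, 8, 10, 18, 19 (1-based): 7 of 25.
Identical positions: 18/25 = 72% → 72%.

72%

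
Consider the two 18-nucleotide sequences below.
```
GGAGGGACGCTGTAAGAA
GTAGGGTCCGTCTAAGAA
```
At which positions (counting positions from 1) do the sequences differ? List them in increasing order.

Scanning 1-based: 2: G/T; 7: A/T; 9: G/C; 10: C/G; 12: G/C.

2, 7, 9, 10, 12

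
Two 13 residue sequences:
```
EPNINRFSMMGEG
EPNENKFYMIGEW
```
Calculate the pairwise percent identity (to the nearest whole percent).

Mismatches at positions 4, 6, 8, 10, 13 (1-based): 5 of 13.
Identical positions: 8/13 = 61.54% → 62%.

62%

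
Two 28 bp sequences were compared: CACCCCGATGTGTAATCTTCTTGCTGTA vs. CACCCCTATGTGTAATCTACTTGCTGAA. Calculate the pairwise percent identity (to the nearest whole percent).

89%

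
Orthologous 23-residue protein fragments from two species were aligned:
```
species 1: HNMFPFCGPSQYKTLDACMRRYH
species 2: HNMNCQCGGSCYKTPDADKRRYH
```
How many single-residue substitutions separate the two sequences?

8

Comparing position by position, 8 residues differ: 4 (F/N), 5 (P/C), 6 (F/Q), 9 (P/G), 11 (Q/C), 15 (L/P), 18 (C/D), 19 (M/K).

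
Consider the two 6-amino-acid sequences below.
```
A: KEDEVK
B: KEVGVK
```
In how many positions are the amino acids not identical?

2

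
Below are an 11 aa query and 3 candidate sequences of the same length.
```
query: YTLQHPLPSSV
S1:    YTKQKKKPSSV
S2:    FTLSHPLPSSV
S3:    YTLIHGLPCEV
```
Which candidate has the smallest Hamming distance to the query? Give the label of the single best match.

S2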